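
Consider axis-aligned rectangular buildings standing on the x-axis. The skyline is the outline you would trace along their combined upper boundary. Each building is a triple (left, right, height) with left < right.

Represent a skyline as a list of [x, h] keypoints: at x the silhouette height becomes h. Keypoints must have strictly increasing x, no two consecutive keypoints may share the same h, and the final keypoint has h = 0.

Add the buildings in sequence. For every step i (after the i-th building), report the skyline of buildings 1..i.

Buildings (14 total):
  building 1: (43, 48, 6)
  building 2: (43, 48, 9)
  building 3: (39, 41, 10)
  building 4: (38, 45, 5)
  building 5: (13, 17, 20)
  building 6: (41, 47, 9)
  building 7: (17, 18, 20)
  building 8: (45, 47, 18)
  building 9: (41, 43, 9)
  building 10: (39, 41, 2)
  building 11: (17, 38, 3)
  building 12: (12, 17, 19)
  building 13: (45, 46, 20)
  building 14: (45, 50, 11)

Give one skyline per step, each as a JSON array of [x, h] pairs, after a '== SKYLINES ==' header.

== SKYLINES ==
[[43,6],[48,0]]
[[43,9],[48,0]]
[[39,10],[41,0],[43,9],[48,0]]
[[38,5],[39,10],[41,5],[43,9],[48,0]]
[[13,20],[17,0],[38,5],[39,10],[41,5],[43,9],[48,0]]
[[13,20],[17,0],[38,5],[39,10],[41,9],[48,0]]
[[13,20],[18,0],[38,5],[39,10],[41,9],[48,0]]
[[13,20],[18,0],[38,5],[39,10],[41,9],[45,18],[47,9],[48,0]]
[[13,20],[18,0],[38,5],[39,10],[41,9],[45,18],[47,9],[48,0]]
[[13,20],[18,0],[38,5],[39,10],[41,9],[45,18],[47,9],[48,0]]
[[13,20],[18,3],[38,5],[39,10],[41,9],[45,18],[47,9],[48,0]]
[[12,19],[13,20],[18,3],[38,5],[39,10],[41,9],[45,18],[47,9],[48,0]]
[[12,19],[13,20],[18,3],[38,5],[39,10],[41,9],[45,20],[46,18],[47,9],[48,0]]
[[12,19],[13,20],[18,3],[38,5],[39,10],[41,9],[45,20],[46,18],[47,11],[50,0]]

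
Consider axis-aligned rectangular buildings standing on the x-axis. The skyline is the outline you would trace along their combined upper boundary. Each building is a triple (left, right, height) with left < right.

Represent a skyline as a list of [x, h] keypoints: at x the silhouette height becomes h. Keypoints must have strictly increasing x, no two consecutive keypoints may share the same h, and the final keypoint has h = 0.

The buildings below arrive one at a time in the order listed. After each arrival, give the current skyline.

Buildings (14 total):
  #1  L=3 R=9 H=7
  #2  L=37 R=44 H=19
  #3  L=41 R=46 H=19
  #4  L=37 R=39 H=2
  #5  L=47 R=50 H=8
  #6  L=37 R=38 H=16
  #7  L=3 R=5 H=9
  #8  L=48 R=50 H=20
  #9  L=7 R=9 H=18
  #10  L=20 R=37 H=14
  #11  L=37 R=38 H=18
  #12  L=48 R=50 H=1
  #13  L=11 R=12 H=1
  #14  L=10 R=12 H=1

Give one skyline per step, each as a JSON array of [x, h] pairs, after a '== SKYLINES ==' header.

== SKYLINES ==
[[3,7],[9,0]]
[[3,7],[9,0],[37,19],[44,0]]
[[3,7],[9,0],[37,19],[46,0]]
[[3,7],[9,0],[37,19],[46,0]]
[[3,7],[9,0],[37,19],[46,0],[47,8],[50,0]]
[[3,7],[9,0],[37,19],[46,0],[47,8],[50,0]]
[[3,9],[5,7],[9,0],[37,19],[46,0],[47,8],[50,0]]
[[3,9],[5,7],[9,0],[37,19],[46,0],[47,8],[48,20],[50,0]]
[[3,9],[5,7],[7,18],[9,0],[37,19],[46,0],[47,8],[48,20],[50,0]]
[[3,9],[5,7],[7,18],[9,0],[20,14],[37,19],[46,0],[47,8],[48,20],[50,0]]
[[3,9],[5,7],[7,18],[9,0],[20,14],[37,19],[46,0],[47,8],[48,20],[50,0]]
[[3,9],[5,7],[7,18],[9,0],[20,14],[37,19],[46,0],[47,8],[48,20],[50,0]]
[[3,9],[5,7],[7,18],[9,0],[11,1],[12,0],[20,14],[37,19],[46,0],[47,8],[48,20],[50,0]]
[[3,9],[5,7],[7,18],[9,0],[10,1],[12,0],[20,14],[37,19],[46,0],[47,8],[48,20],[50,0]]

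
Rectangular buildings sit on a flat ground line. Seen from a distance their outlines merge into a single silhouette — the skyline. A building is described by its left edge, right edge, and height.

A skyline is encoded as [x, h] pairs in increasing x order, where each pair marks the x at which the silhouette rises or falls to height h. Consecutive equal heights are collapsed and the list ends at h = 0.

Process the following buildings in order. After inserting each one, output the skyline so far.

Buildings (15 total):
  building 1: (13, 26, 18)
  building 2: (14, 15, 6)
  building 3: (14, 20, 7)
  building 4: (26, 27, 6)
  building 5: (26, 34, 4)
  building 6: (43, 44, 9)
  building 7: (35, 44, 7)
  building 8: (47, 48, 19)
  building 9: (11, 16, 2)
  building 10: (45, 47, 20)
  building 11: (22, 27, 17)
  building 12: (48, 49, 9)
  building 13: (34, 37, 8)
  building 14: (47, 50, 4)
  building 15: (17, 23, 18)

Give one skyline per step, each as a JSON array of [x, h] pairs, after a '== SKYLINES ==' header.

== SKYLINES ==
[[13,18],[26,0]]
[[13,18],[26,0]]
[[13,18],[26,0]]
[[13,18],[26,6],[27,0]]
[[13,18],[26,6],[27,4],[34,0]]
[[13,18],[26,6],[27,4],[34,0],[43,9],[44,0]]
[[13,18],[26,6],[27,4],[34,0],[35,7],[43,9],[44,0]]
[[13,18],[26,6],[27,4],[34,0],[35,7],[43,9],[44,0],[47,19],[48,0]]
[[11,2],[13,18],[26,6],[27,4],[34,0],[35,7],[43,9],[44,0],[47,19],[48,0]]
[[11,2],[13,18],[26,6],[27,4],[34,0],[35,7],[43,9],[44,0],[45,20],[47,19],[48,0]]
[[11,2],[13,18],[26,17],[27,4],[34,0],[35,7],[43,9],[44,0],[45,20],[47,19],[48,0]]
[[11,2],[13,18],[26,17],[27,4],[34,0],[35,7],[43,9],[44,0],[45,20],[47,19],[48,9],[49,0]]
[[11,2],[13,18],[26,17],[27,4],[34,8],[37,7],[43,9],[44,0],[45,20],[47,19],[48,9],[49,0]]
[[11,2],[13,18],[26,17],[27,4],[34,8],[37,7],[43,9],[44,0],[45,20],[47,19],[48,9],[49,4],[50,0]]
[[11,2],[13,18],[26,17],[27,4],[34,8],[37,7],[43,9],[44,0],[45,20],[47,19],[48,9],[49,4],[50,0]]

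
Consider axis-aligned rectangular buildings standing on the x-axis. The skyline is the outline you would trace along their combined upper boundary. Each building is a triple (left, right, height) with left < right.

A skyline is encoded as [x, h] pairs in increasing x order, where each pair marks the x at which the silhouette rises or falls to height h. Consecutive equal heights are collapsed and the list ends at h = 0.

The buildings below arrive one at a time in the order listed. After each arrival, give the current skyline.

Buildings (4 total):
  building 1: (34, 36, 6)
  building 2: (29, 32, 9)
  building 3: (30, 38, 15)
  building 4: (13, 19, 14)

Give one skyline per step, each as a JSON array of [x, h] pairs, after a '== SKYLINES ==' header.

== SKYLINES ==
[[34,6],[36,0]]
[[29,9],[32,0],[34,6],[36,0]]
[[29,9],[30,15],[38,0]]
[[13,14],[19,0],[29,9],[30,15],[38,0]]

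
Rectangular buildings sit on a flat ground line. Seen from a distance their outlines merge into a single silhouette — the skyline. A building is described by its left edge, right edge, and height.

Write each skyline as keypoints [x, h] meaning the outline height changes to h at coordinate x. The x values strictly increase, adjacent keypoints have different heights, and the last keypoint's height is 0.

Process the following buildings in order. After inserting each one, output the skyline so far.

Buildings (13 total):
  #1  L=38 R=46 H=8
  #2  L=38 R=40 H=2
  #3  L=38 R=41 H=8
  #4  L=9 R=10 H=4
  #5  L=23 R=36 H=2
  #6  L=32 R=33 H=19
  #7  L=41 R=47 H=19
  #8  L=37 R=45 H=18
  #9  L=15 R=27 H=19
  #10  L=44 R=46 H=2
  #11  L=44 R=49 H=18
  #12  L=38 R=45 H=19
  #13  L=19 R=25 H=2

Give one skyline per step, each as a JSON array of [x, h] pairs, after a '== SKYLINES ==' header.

== SKYLINES ==
[[38,8],[46,0]]
[[38,8],[46,0]]
[[38,8],[46,0]]
[[9,4],[10,0],[38,8],[46,0]]
[[9,4],[10,0],[23,2],[36,0],[38,8],[46,0]]
[[9,4],[10,0],[23,2],[32,19],[33,2],[36,0],[38,8],[46,0]]
[[9,4],[10,0],[23,2],[32,19],[33,2],[36,0],[38,8],[41,19],[47,0]]
[[9,4],[10,0],[23,2],[32,19],[33,2],[36,0],[37,18],[41,19],[47,0]]
[[9,4],[10,0],[15,19],[27,2],[32,19],[33,2],[36,0],[37,18],[41,19],[47,0]]
[[9,4],[10,0],[15,19],[27,2],[32,19],[33,2],[36,0],[37,18],[41,19],[47,0]]
[[9,4],[10,0],[15,19],[27,2],[32,19],[33,2],[36,0],[37,18],[41,19],[47,18],[49,0]]
[[9,4],[10,0],[15,19],[27,2],[32,19],[33,2],[36,0],[37,18],[38,19],[47,18],[49,0]]
[[9,4],[10,0],[15,19],[27,2],[32,19],[33,2],[36,0],[37,18],[38,19],[47,18],[49,0]]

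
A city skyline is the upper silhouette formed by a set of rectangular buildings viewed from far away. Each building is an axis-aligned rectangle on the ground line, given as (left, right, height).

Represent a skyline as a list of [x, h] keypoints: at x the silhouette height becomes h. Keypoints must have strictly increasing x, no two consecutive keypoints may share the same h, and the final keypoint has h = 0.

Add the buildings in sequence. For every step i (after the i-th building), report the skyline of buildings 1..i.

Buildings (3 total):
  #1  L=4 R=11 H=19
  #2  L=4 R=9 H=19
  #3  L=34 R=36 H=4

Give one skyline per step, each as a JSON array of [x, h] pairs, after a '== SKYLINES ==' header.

== SKYLINES ==
[[4,19],[11,0]]
[[4,19],[11,0]]
[[4,19],[11,0],[34,4],[36,0]]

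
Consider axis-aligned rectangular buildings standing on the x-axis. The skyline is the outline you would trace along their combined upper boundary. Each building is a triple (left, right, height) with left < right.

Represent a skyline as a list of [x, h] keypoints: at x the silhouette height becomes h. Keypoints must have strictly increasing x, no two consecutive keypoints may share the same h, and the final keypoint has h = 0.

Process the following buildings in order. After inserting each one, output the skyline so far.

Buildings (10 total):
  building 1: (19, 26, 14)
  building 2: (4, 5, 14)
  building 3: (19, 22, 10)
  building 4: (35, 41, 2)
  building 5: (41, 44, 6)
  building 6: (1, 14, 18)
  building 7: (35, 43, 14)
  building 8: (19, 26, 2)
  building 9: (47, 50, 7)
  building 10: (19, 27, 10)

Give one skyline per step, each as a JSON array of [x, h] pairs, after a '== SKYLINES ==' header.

== SKYLINES ==
[[19,14],[26,0]]
[[4,14],[5,0],[19,14],[26,0]]
[[4,14],[5,0],[19,14],[26,0]]
[[4,14],[5,0],[19,14],[26,0],[35,2],[41,0]]
[[4,14],[5,0],[19,14],[26,0],[35,2],[41,6],[44,0]]
[[1,18],[14,0],[19,14],[26,0],[35,2],[41,6],[44,0]]
[[1,18],[14,0],[19,14],[26,0],[35,14],[43,6],[44,0]]
[[1,18],[14,0],[19,14],[26,0],[35,14],[43,6],[44,0]]
[[1,18],[14,0],[19,14],[26,0],[35,14],[43,6],[44,0],[47,7],[50,0]]
[[1,18],[14,0],[19,14],[26,10],[27,0],[35,14],[43,6],[44,0],[47,7],[50,0]]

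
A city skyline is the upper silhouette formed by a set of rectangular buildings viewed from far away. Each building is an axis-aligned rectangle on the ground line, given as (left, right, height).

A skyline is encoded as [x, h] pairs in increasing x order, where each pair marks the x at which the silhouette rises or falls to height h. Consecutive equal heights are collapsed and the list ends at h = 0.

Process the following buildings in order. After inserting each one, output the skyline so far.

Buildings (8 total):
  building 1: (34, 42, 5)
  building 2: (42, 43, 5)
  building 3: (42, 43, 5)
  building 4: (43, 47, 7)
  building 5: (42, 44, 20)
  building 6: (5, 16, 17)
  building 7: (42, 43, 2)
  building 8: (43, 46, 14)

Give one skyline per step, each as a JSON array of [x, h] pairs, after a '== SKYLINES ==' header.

== SKYLINES ==
[[34,5],[42,0]]
[[34,5],[43,0]]
[[34,5],[43,0]]
[[34,5],[43,7],[47,0]]
[[34,5],[42,20],[44,7],[47,0]]
[[5,17],[16,0],[34,5],[42,20],[44,7],[47,0]]
[[5,17],[16,0],[34,5],[42,20],[44,7],[47,0]]
[[5,17],[16,0],[34,5],[42,20],[44,14],[46,7],[47,0]]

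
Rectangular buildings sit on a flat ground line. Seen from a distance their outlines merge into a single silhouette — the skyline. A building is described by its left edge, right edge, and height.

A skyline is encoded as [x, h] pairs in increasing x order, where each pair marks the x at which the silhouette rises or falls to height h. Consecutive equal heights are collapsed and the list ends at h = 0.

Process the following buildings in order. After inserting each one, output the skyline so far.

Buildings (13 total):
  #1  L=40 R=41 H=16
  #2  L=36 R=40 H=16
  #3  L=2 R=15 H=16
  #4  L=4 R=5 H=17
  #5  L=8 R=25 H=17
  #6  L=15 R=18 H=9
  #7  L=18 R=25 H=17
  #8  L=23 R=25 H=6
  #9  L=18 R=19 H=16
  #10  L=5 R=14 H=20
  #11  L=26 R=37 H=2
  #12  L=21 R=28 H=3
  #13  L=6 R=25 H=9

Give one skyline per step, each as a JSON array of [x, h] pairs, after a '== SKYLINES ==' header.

== SKYLINES ==
[[40,16],[41,0]]
[[36,16],[41,0]]
[[2,16],[15,0],[36,16],[41,0]]
[[2,16],[4,17],[5,16],[15,0],[36,16],[41,0]]
[[2,16],[4,17],[5,16],[8,17],[25,0],[36,16],[41,0]]
[[2,16],[4,17],[5,16],[8,17],[25,0],[36,16],[41,0]]
[[2,16],[4,17],[5,16],[8,17],[25,0],[36,16],[41,0]]
[[2,16],[4,17],[5,16],[8,17],[25,0],[36,16],[41,0]]
[[2,16],[4,17],[5,16],[8,17],[25,0],[36,16],[41,0]]
[[2,16],[4,17],[5,20],[14,17],[25,0],[36,16],[41,0]]
[[2,16],[4,17],[5,20],[14,17],[25,0],[26,2],[36,16],[41,0]]
[[2,16],[4,17],[5,20],[14,17],[25,3],[28,2],[36,16],[41,0]]
[[2,16],[4,17],[5,20],[14,17],[25,3],[28,2],[36,16],[41,0]]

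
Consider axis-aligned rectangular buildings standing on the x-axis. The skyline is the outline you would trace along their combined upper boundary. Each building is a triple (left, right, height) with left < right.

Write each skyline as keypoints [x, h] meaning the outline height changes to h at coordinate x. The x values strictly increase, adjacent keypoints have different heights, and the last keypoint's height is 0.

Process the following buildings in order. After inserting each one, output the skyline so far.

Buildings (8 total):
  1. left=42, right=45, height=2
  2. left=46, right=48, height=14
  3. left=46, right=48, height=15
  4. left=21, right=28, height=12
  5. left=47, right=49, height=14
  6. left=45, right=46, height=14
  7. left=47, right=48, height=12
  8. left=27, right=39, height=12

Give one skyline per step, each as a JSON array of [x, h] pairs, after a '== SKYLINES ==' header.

== SKYLINES ==
[[42,2],[45,0]]
[[42,2],[45,0],[46,14],[48,0]]
[[42,2],[45,0],[46,15],[48,0]]
[[21,12],[28,0],[42,2],[45,0],[46,15],[48,0]]
[[21,12],[28,0],[42,2],[45,0],[46,15],[48,14],[49,0]]
[[21,12],[28,0],[42,2],[45,14],[46,15],[48,14],[49,0]]
[[21,12],[28,0],[42,2],[45,14],[46,15],[48,14],[49,0]]
[[21,12],[39,0],[42,2],[45,14],[46,15],[48,14],[49,0]]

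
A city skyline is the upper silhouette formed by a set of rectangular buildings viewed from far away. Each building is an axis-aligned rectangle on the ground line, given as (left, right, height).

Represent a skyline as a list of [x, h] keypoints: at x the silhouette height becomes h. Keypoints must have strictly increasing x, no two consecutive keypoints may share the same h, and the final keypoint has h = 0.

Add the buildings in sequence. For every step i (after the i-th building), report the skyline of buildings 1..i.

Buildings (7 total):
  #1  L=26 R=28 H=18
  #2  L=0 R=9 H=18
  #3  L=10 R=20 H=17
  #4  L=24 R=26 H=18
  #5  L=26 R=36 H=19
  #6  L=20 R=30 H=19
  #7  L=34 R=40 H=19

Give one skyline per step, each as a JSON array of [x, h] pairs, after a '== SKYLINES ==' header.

== SKYLINES ==
[[26,18],[28,0]]
[[0,18],[9,0],[26,18],[28,0]]
[[0,18],[9,0],[10,17],[20,0],[26,18],[28,0]]
[[0,18],[9,0],[10,17],[20,0],[24,18],[28,0]]
[[0,18],[9,0],[10,17],[20,0],[24,18],[26,19],[36,0]]
[[0,18],[9,0],[10,17],[20,19],[36,0]]
[[0,18],[9,0],[10,17],[20,19],[40,0]]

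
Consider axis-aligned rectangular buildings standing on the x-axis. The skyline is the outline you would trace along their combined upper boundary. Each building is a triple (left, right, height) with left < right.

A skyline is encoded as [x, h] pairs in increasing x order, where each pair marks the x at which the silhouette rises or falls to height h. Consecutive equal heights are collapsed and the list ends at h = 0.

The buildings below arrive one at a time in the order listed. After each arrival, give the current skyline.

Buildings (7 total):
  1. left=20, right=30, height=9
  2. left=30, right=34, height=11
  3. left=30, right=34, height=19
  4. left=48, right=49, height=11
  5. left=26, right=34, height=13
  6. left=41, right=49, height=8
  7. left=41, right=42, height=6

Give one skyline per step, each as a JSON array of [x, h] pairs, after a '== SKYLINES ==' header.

== SKYLINES ==
[[20,9],[30,0]]
[[20,9],[30,11],[34,0]]
[[20,9],[30,19],[34,0]]
[[20,9],[30,19],[34,0],[48,11],[49,0]]
[[20,9],[26,13],[30,19],[34,0],[48,11],[49,0]]
[[20,9],[26,13],[30,19],[34,0],[41,8],[48,11],[49,0]]
[[20,9],[26,13],[30,19],[34,0],[41,8],[48,11],[49,0]]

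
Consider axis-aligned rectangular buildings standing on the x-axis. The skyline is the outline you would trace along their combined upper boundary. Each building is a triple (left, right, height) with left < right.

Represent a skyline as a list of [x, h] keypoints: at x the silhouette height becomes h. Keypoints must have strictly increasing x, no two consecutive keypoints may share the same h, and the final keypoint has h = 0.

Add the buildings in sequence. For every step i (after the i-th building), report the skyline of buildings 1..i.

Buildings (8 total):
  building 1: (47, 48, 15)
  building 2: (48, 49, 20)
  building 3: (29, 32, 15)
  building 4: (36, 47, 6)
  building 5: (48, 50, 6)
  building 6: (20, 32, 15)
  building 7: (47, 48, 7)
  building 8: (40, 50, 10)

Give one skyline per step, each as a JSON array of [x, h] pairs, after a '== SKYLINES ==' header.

== SKYLINES ==
[[47,15],[48,0]]
[[47,15],[48,20],[49,0]]
[[29,15],[32,0],[47,15],[48,20],[49,0]]
[[29,15],[32,0],[36,6],[47,15],[48,20],[49,0]]
[[29,15],[32,0],[36,6],[47,15],[48,20],[49,6],[50,0]]
[[20,15],[32,0],[36,6],[47,15],[48,20],[49,6],[50,0]]
[[20,15],[32,0],[36,6],[47,15],[48,20],[49,6],[50,0]]
[[20,15],[32,0],[36,6],[40,10],[47,15],[48,20],[49,10],[50,0]]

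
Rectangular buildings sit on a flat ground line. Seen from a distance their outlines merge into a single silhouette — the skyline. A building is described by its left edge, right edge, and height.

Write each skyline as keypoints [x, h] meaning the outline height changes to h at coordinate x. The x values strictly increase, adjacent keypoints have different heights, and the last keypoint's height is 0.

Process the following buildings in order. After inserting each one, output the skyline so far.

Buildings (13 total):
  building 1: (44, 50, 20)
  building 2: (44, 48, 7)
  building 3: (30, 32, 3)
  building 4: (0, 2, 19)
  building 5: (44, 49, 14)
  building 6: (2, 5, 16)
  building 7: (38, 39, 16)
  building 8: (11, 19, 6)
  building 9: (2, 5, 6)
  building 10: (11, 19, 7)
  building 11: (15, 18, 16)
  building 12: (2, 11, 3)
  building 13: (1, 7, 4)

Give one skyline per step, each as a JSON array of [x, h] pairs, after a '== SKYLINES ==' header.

== SKYLINES ==
[[44,20],[50,0]]
[[44,20],[50,0]]
[[30,3],[32,0],[44,20],[50,0]]
[[0,19],[2,0],[30,3],[32,0],[44,20],[50,0]]
[[0,19],[2,0],[30,3],[32,0],[44,20],[50,0]]
[[0,19],[2,16],[5,0],[30,3],[32,0],[44,20],[50,0]]
[[0,19],[2,16],[5,0],[30,3],[32,0],[38,16],[39,0],[44,20],[50,0]]
[[0,19],[2,16],[5,0],[11,6],[19,0],[30,3],[32,0],[38,16],[39,0],[44,20],[50,0]]
[[0,19],[2,16],[5,0],[11,6],[19,0],[30,3],[32,0],[38,16],[39,0],[44,20],[50,0]]
[[0,19],[2,16],[5,0],[11,7],[19,0],[30,3],[32,0],[38,16],[39,0],[44,20],[50,0]]
[[0,19],[2,16],[5,0],[11,7],[15,16],[18,7],[19,0],[30,3],[32,0],[38,16],[39,0],[44,20],[50,0]]
[[0,19],[2,16],[5,3],[11,7],[15,16],[18,7],[19,0],[30,3],[32,0],[38,16],[39,0],[44,20],[50,0]]
[[0,19],[2,16],[5,4],[7,3],[11,7],[15,16],[18,7],[19,0],[30,3],[32,0],[38,16],[39,0],[44,20],[50,0]]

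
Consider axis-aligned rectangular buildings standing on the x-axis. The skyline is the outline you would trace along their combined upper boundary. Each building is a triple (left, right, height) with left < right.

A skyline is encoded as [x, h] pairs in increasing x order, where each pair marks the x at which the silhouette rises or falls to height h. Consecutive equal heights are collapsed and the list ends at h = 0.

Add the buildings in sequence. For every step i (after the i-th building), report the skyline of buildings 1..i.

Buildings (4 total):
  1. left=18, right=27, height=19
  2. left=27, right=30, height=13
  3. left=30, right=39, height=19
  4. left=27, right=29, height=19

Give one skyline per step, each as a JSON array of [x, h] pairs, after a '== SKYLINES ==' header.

== SKYLINES ==
[[18,19],[27,0]]
[[18,19],[27,13],[30,0]]
[[18,19],[27,13],[30,19],[39,0]]
[[18,19],[29,13],[30,19],[39,0]]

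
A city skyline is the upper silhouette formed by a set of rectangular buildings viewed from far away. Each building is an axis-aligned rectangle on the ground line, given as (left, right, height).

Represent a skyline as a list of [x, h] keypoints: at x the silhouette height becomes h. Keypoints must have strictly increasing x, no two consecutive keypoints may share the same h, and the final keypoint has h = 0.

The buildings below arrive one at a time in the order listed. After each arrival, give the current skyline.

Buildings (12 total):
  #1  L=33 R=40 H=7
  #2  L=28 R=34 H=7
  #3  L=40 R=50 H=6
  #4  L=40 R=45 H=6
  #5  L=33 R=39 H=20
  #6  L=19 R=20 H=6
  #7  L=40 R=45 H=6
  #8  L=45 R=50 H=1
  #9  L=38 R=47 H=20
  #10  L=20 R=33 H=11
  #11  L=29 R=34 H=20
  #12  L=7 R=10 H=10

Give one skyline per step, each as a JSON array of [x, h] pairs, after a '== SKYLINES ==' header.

== SKYLINES ==
[[33,7],[40,0]]
[[28,7],[40,0]]
[[28,7],[40,6],[50,0]]
[[28,7],[40,6],[50,0]]
[[28,7],[33,20],[39,7],[40,6],[50,0]]
[[19,6],[20,0],[28,7],[33,20],[39,7],[40,6],[50,0]]
[[19,6],[20,0],[28,7],[33,20],[39,7],[40,6],[50,0]]
[[19,6],[20,0],[28,7],[33,20],[39,7],[40,6],[50,0]]
[[19,6],[20,0],[28,7],[33,20],[47,6],[50,0]]
[[19,6],[20,11],[33,20],[47,6],[50,0]]
[[19,6],[20,11],[29,20],[47,6],[50,0]]
[[7,10],[10,0],[19,6],[20,11],[29,20],[47,6],[50,0]]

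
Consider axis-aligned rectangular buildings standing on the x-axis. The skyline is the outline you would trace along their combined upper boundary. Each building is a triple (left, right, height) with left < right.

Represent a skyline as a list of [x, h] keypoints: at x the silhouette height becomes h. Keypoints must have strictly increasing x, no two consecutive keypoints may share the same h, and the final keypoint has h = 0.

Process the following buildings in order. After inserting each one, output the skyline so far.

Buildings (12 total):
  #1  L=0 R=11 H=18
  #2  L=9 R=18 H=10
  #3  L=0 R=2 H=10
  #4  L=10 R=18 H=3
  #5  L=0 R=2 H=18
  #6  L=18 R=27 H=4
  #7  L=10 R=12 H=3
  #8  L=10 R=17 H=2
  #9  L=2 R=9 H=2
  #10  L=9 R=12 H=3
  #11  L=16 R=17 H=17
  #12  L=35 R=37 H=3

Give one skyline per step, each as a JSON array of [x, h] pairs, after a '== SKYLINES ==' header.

== SKYLINES ==
[[0,18],[11,0]]
[[0,18],[11,10],[18,0]]
[[0,18],[11,10],[18,0]]
[[0,18],[11,10],[18,0]]
[[0,18],[11,10],[18,0]]
[[0,18],[11,10],[18,4],[27,0]]
[[0,18],[11,10],[18,4],[27,0]]
[[0,18],[11,10],[18,4],[27,0]]
[[0,18],[11,10],[18,4],[27,0]]
[[0,18],[11,10],[18,4],[27,0]]
[[0,18],[11,10],[16,17],[17,10],[18,4],[27,0]]
[[0,18],[11,10],[16,17],[17,10],[18,4],[27,0],[35,3],[37,0]]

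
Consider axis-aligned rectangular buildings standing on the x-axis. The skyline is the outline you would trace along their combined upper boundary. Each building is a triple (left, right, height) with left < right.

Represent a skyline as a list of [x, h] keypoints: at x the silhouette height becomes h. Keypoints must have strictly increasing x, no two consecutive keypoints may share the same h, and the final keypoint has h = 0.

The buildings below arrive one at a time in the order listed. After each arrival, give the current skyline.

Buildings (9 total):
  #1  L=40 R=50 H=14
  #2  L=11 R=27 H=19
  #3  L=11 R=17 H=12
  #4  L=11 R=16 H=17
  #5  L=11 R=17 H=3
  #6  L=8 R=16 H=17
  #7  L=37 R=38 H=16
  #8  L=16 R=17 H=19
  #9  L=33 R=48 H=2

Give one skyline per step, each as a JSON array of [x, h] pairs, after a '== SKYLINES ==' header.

== SKYLINES ==
[[40,14],[50,0]]
[[11,19],[27,0],[40,14],[50,0]]
[[11,19],[27,0],[40,14],[50,0]]
[[11,19],[27,0],[40,14],[50,0]]
[[11,19],[27,0],[40,14],[50,0]]
[[8,17],[11,19],[27,0],[40,14],[50,0]]
[[8,17],[11,19],[27,0],[37,16],[38,0],[40,14],[50,0]]
[[8,17],[11,19],[27,0],[37,16],[38,0],[40,14],[50,0]]
[[8,17],[11,19],[27,0],[33,2],[37,16],[38,2],[40,14],[50,0]]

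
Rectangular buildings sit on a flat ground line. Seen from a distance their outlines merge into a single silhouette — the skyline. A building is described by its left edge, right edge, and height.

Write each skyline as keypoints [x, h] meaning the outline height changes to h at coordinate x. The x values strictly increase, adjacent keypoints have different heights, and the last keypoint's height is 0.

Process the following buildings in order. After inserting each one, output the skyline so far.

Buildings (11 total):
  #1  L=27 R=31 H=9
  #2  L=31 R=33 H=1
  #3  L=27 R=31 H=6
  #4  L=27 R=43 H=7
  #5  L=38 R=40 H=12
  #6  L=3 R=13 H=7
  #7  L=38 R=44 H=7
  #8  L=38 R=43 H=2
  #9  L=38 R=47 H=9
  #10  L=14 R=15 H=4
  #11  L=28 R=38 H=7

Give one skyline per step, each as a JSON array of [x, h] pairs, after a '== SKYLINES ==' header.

== SKYLINES ==
[[27,9],[31,0]]
[[27,9],[31,1],[33,0]]
[[27,9],[31,1],[33,0]]
[[27,9],[31,7],[43,0]]
[[27,9],[31,7],[38,12],[40,7],[43,0]]
[[3,7],[13,0],[27,9],[31,7],[38,12],[40,7],[43,0]]
[[3,7],[13,0],[27,9],[31,7],[38,12],[40,7],[44,0]]
[[3,7],[13,0],[27,9],[31,7],[38,12],[40,7],[44,0]]
[[3,7],[13,0],[27,9],[31,7],[38,12],[40,9],[47,0]]
[[3,7],[13,0],[14,4],[15,0],[27,9],[31,7],[38,12],[40,9],[47,0]]
[[3,7],[13,0],[14,4],[15,0],[27,9],[31,7],[38,12],[40,9],[47,0]]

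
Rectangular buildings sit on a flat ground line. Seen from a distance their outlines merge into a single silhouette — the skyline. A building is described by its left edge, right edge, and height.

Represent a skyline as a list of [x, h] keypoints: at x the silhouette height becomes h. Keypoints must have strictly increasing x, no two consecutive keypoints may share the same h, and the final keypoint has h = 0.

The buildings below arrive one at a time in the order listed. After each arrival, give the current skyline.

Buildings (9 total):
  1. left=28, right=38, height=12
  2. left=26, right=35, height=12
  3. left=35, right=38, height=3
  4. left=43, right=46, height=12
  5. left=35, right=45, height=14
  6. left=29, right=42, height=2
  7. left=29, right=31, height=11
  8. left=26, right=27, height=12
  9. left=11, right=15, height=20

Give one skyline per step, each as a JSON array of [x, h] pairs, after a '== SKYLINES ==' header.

== SKYLINES ==
[[28,12],[38,0]]
[[26,12],[38,0]]
[[26,12],[38,0]]
[[26,12],[38,0],[43,12],[46,0]]
[[26,12],[35,14],[45,12],[46,0]]
[[26,12],[35,14],[45,12],[46,0]]
[[26,12],[35,14],[45,12],[46,0]]
[[26,12],[35,14],[45,12],[46,0]]
[[11,20],[15,0],[26,12],[35,14],[45,12],[46,0]]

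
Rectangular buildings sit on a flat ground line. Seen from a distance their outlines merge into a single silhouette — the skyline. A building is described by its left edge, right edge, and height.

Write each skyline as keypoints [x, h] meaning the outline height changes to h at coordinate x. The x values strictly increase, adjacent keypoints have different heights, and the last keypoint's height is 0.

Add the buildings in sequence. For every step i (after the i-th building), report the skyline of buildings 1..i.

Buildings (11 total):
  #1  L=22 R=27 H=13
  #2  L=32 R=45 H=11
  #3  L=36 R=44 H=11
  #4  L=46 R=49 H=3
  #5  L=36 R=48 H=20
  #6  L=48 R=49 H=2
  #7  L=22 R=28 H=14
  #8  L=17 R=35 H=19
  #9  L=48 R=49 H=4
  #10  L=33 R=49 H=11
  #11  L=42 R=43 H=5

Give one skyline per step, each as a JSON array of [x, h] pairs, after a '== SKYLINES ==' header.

== SKYLINES ==
[[22,13],[27,0]]
[[22,13],[27,0],[32,11],[45,0]]
[[22,13],[27,0],[32,11],[45,0]]
[[22,13],[27,0],[32,11],[45,0],[46,3],[49,0]]
[[22,13],[27,0],[32,11],[36,20],[48,3],[49,0]]
[[22,13],[27,0],[32,11],[36,20],[48,3],[49,0]]
[[22,14],[28,0],[32,11],[36,20],[48,3],[49,0]]
[[17,19],[35,11],[36,20],[48,3],[49,0]]
[[17,19],[35,11],[36,20],[48,4],[49,0]]
[[17,19],[35,11],[36,20],[48,11],[49,0]]
[[17,19],[35,11],[36,20],[48,11],[49,0]]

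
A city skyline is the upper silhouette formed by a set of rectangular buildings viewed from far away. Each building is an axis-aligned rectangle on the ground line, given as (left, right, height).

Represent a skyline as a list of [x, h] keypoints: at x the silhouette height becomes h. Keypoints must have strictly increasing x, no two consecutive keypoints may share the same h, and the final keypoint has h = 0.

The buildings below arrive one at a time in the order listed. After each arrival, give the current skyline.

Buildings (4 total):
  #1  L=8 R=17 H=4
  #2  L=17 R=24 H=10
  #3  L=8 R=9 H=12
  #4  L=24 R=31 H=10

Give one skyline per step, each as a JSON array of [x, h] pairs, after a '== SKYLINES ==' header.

== SKYLINES ==
[[8,4],[17,0]]
[[8,4],[17,10],[24,0]]
[[8,12],[9,4],[17,10],[24,0]]
[[8,12],[9,4],[17,10],[31,0]]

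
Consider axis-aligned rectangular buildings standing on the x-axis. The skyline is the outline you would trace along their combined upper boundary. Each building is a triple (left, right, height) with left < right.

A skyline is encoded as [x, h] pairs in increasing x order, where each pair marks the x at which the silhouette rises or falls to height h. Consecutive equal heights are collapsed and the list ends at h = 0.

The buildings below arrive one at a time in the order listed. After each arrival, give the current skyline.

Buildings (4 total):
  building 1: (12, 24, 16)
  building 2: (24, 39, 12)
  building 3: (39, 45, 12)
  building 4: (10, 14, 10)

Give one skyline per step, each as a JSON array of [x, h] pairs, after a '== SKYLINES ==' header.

== SKYLINES ==
[[12,16],[24,0]]
[[12,16],[24,12],[39,0]]
[[12,16],[24,12],[45,0]]
[[10,10],[12,16],[24,12],[45,0]]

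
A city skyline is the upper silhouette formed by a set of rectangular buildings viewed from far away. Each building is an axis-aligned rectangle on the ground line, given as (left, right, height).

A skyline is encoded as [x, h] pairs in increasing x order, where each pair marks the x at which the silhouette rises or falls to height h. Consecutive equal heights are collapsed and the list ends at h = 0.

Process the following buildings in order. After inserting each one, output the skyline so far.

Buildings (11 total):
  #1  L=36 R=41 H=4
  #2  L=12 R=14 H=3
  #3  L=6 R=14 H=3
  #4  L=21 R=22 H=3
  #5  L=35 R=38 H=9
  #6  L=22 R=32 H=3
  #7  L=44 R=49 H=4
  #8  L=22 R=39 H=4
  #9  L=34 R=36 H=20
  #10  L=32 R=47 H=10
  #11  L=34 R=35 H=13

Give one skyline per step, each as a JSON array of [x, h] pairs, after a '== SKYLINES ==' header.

== SKYLINES ==
[[36,4],[41,0]]
[[12,3],[14,0],[36,4],[41,0]]
[[6,3],[14,0],[36,4],[41,0]]
[[6,3],[14,0],[21,3],[22,0],[36,4],[41,0]]
[[6,3],[14,0],[21,3],[22,0],[35,9],[38,4],[41,0]]
[[6,3],[14,0],[21,3],[32,0],[35,9],[38,4],[41,0]]
[[6,3],[14,0],[21,3],[32,0],[35,9],[38,4],[41,0],[44,4],[49,0]]
[[6,3],[14,0],[21,3],[22,4],[35,9],[38,4],[41,0],[44,4],[49,0]]
[[6,3],[14,0],[21,3],[22,4],[34,20],[36,9],[38,4],[41,0],[44,4],[49,0]]
[[6,3],[14,0],[21,3],[22,4],[32,10],[34,20],[36,10],[47,4],[49,0]]
[[6,3],[14,0],[21,3],[22,4],[32,10],[34,20],[36,10],[47,4],[49,0]]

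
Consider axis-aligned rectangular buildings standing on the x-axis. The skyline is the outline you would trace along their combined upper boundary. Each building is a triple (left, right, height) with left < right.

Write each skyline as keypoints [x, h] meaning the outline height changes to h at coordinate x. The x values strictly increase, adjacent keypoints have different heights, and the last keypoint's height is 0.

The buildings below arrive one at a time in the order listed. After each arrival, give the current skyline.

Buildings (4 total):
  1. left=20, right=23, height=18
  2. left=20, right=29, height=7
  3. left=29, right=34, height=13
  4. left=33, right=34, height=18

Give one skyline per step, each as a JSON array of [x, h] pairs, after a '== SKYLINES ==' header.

== SKYLINES ==
[[20,18],[23,0]]
[[20,18],[23,7],[29,0]]
[[20,18],[23,7],[29,13],[34,0]]
[[20,18],[23,7],[29,13],[33,18],[34,0]]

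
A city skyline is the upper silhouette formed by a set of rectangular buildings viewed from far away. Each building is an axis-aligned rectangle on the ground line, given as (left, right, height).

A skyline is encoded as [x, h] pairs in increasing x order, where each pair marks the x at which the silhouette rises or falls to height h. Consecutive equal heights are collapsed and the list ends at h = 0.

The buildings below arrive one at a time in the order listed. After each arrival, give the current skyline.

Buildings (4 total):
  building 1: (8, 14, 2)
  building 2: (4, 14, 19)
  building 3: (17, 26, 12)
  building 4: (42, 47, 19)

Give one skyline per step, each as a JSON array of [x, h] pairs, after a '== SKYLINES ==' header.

== SKYLINES ==
[[8,2],[14,0]]
[[4,19],[14,0]]
[[4,19],[14,0],[17,12],[26,0]]
[[4,19],[14,0],[17,12],[26,0],[42,19],[47,0]]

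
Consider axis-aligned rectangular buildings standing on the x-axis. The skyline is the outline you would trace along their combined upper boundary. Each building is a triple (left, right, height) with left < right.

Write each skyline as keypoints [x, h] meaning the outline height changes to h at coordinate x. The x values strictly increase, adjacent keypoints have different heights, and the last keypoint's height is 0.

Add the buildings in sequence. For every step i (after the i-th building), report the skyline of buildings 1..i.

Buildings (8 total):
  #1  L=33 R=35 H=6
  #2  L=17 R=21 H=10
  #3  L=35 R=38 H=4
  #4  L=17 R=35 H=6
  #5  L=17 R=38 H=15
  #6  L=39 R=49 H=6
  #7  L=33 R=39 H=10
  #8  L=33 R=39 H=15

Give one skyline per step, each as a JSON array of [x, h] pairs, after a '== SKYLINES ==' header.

== SKYLINES ==
[[33,6],[35,0]]
[[17,10],[21,0],[33,6],[35,0]]
[[17,10],[21,0],[33,6],[35,4],[38,0]]
[[17,10],[21,6],[35,4],[38,0]]
[[17,15],[38,0]]
[[17,15],[38,0],[39,6],[49,0]]
[[17,15],[38,10],[39,6],[49,0]]
[[17,15],[39,6],[49,0]]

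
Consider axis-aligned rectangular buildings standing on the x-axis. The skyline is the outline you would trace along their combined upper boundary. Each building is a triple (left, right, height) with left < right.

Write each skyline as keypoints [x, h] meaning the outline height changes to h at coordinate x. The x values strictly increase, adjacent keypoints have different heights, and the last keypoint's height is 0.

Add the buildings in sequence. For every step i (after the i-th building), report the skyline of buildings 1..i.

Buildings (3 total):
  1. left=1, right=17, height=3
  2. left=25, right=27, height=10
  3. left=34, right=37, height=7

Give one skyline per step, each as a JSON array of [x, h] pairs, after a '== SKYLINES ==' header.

== SKYLINES ==
[[1,3],[17,0]]
[[1,3],[17,0],[25,10],[27,0]]
[[1,3],[17,0],[25,10],[27,0],[34,7],[37,0]]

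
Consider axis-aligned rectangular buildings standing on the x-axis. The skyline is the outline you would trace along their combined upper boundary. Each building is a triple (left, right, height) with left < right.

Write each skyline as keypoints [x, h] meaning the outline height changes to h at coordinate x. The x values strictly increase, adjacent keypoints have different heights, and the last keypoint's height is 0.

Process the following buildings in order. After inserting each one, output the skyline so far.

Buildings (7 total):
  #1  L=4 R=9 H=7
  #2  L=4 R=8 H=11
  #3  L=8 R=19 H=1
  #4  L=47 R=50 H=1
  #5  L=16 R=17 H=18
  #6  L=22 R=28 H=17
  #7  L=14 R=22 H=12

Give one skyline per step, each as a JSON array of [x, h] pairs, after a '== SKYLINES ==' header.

== SKYLINES ==
[[4,7],[9,0]]
[[4,11],[8,7],[9,0]]
[[4,11],[8,7],[9,1],[19,0]]
[[4,11],[8,7],[9,1],[19,0],[47,1],[50,0]]
[[4,11],[8,7],[9,1],[16,18],[17,1],[19,0],[47,1],[50,0]]
[[4,11],[8,7],[9,1],[16,18],[17,1],[19,0],[22,17],[28,0],[47,1],[50,0]]
[[4,11],[8,7],[9,1],[14,12],[16,18],[17,12],[22,17],[28,0],[47,1],[50,0]]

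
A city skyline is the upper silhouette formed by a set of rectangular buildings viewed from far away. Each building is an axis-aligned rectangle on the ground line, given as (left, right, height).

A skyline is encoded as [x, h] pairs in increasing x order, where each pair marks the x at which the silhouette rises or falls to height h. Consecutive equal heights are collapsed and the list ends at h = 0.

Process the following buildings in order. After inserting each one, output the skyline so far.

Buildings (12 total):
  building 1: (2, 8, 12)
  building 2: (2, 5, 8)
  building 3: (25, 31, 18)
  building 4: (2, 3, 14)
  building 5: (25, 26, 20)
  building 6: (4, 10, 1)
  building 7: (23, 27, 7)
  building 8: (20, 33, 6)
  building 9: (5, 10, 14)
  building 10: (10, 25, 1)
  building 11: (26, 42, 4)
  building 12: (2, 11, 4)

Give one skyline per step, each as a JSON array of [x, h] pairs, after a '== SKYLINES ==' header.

== SKYLINES ==
[[2,12],[8,0]]
[[2,12],[8,0]]
[[2,12],[8,0],[25,18],[31,0]]
[[2,14],[3,12],[8,0],[25,18],[31,0]]
[[2,14],[3,12],[8,0],[25,20],[26,18],[31,0]]
[[2,14],[3,12],[8,1],[10,0],[25,20],[26,18],[31,0]]
[[2,14],[3,12],[8,1],[10,0],[23,7],[25,20],[26,18],[31,0]]
[[2,14],[3,12],[8,1],[10,0],[20,6],[23,7],[25,20],[26,18],[31,6],[33,0]]
[[2,14],[3,12],[5,14],[10,0],[20,6],[23,7],[25,20],[26,18],[31,6],[33,0]]
[[2,14],[3,12],[5,14],[10,1],[20,6],[23,7],[25,20],[26,18],[31,6],[33,0]]
[[2,14],[3,12],[5,14],[10,1],[20,6],[23,7],[25,20],[26,18],[31,6],[33,4],[42,0]]
[[2,14],[3,12],[5,14],[10,4],[11,1],[20,6],[23,7],[25,20],[26,18],[31,6],[33,4],[42,0]]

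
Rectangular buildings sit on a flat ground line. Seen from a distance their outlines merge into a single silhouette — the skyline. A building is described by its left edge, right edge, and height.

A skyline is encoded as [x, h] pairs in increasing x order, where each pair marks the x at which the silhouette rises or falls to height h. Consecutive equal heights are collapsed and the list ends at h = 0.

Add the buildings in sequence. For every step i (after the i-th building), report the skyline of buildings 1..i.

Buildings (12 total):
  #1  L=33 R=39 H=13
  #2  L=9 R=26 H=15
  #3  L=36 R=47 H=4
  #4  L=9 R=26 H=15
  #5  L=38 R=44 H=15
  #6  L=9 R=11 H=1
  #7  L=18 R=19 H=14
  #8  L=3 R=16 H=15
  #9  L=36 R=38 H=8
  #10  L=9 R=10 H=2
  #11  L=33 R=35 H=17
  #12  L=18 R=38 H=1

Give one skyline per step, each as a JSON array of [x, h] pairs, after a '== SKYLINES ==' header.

== SKYLINES ==
[[33,13],[39,0]]
[[9,15],[26,0],[33,13],[39,0]]
[[9,15],[26,0],[33,13],[39,4],[47,0]]
[[9,15],[26,0],[33,13],[39,4],[47,0]]
[[9,15],[26,0],[33,13],[38,15],[44,4],[47,0]]
[[9,15],[26,0],[33,13],[38,15],[44,4],[47,0]]
[[9,15],[26,0],[33,13],[38,15],[44,4],[47,0]]
[[3,15],[26,0],[33,13],[38,15],[44,4],[47,0]]
[[3,15],[26,0],[33,13],[38,15],[44,4],[47,0]]
[[3,15],[26,0],[33,13],[38,15],[44,4],[47,0]]
[[3,15],[26,0],[33,17],[35,13],[38,15],[44,4],[47,0]]
[[3,15],[26,1],[33,17],[35,13],[38,15],[44,4],[47,0]]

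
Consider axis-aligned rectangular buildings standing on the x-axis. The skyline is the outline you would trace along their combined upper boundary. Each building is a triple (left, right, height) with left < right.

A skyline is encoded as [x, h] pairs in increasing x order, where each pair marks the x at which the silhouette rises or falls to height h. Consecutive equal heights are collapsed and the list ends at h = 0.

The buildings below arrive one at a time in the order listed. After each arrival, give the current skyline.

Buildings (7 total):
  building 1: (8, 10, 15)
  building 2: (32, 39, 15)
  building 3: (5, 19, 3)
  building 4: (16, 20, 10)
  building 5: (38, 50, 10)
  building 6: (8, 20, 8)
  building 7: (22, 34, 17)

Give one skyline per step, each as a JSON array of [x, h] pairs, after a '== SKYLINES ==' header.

== SKYLINES ==
[[8,15],[10,0]]
[[8,15],[10,0],[32,15],[39,0]]
[[5,3],[8,15],[10,3],[19,0],[32,15],[39,0]]
[[5,3],[8,15],[10,3],[16,10],[20,0],[32,15],[39,0]]
[[5,3],[8,15],[10,3],[16,10],[20,0],[32,15],[39,10],[50,0]]
[[5,3],[8,15],[10,8],[16,10],[20,0],[32,15],[39,10],[50,0]]
[[5,3],[8,15],[10,8],[16,10],[20,0],[22,17],[34,15],[39,10],[50,0]]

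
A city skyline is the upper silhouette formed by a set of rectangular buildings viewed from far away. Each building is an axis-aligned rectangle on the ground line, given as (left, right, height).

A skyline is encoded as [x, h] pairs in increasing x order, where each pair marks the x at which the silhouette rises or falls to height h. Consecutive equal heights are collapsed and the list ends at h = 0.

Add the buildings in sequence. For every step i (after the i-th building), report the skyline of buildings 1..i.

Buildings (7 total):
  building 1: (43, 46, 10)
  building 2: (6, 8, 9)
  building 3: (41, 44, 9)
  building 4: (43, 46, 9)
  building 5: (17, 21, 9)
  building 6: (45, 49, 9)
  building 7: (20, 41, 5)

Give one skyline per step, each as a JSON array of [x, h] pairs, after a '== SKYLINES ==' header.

== SKYLINES ==
[[43,10],[46,0]]
[[6,9],[8,0],[43,10],[46,0]]
[[6,9],[8,0],[41,9],[43,10],[46,0]]
[[6,9],[8,0],[41,9],[43,10],[46,0]]
[[6,9],[8,0],[17,9],[21,0],[41,9],[43,10],[46,0]]
[[6,9],[8,0],[17,9],[21,0],[41,9],[43,10],[46,9],[49,0]]
[[6,9],[8,0],[17,9],[21,5],[41,9],[43,10],[46,9],[49,0]]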